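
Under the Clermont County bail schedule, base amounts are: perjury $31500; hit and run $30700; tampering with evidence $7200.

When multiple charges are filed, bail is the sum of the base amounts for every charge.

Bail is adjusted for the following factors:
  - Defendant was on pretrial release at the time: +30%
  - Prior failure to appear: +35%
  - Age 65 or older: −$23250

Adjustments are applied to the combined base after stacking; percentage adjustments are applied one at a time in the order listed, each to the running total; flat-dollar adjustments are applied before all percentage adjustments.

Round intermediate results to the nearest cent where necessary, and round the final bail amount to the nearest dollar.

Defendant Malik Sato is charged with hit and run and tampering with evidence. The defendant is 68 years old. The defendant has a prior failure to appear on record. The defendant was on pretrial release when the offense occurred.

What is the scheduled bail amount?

$25711

Base amounts from the schedule: hit and run $30700; tampering with evidence $7200.
Stacking rule: sum of all bases. $30700 + $7200 = $37900.
Age 65 or older (−$23250 flat): $37900 − $23250 = $14650.
Defendant was on pretrial release at the time (+30%): $14650 × 1.3 = $19045.
Prior failure to appear (+35%): $19045 × 1.35 = $25710.75.
Rounded to the nearest dollar: $25711.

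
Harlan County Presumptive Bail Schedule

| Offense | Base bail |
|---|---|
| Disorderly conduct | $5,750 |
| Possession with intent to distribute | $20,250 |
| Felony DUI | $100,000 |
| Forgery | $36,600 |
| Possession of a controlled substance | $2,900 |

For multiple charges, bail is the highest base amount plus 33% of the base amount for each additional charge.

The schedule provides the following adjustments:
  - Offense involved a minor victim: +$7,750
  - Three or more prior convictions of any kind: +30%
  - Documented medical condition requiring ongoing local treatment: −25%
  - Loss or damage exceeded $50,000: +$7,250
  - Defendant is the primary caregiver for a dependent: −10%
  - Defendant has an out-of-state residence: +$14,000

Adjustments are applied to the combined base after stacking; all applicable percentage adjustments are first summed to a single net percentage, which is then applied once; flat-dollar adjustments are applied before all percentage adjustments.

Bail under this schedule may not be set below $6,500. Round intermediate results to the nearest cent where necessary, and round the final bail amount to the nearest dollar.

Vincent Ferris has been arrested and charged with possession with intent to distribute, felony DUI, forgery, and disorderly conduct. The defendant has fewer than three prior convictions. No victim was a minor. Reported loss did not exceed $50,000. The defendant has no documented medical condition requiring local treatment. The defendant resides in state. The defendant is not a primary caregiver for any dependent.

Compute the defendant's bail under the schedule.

Base amounts from the schedule: possession with intent to distribute $20,250; felony DUI $100,000; forgery $36,600; disorderly conduct $5,750.
Stacking rule: highest base plus 33% of each additional charge. Highest is felony DUI at $100,000. Additional: $20,250 × 33% = $6,682.50; $36,600 × 33% = $12,078; $5,750 × 33% = $1,897.50. Combined base = $100,000 + $20,658 = $120,658.
No adjustment factors apply to this defendant.
$120,658 is at or above the $6,500 minimum.

$120,658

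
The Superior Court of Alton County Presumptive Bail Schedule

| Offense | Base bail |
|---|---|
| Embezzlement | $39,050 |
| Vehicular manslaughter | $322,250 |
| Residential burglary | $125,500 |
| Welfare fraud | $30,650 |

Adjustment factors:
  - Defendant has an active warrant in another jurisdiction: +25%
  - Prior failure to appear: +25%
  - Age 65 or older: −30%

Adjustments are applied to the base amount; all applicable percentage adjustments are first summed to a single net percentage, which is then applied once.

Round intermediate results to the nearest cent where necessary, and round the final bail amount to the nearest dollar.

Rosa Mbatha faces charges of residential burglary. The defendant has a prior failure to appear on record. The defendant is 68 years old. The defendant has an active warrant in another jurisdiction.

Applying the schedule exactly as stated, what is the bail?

$150,600

Base amounts from the schedule: residential burglary $125,500.
Single charge. Combined base = $125,500.
Net percentage adjustment: +25% +25% −30% = +20%. $125,500 × 1.2 = $150,600.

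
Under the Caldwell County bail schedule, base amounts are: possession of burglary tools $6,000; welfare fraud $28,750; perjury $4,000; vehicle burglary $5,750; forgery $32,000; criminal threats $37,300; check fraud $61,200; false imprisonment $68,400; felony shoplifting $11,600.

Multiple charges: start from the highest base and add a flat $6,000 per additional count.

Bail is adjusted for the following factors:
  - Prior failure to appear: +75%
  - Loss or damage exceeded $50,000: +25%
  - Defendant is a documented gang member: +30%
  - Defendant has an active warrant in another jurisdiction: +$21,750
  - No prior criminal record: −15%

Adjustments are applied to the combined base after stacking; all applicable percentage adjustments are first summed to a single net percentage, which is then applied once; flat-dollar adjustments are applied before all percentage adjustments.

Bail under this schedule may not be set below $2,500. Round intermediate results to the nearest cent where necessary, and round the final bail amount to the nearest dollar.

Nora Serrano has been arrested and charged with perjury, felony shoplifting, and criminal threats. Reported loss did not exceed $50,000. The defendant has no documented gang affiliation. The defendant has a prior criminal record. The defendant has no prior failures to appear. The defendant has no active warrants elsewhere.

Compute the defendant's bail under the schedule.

Base amounts from the schedule: perjury $4,000; felony shoplifting $11,600; criminal threats $37,300.
Stacking rule: highest base plus $6,000 per additional charge. Highest is criminal threats at $37,300; 2 additional charges → +$12,000. Combined base = $49,300.
No adjustment factors apply to this defendant.
$49,300 is at or above the $2,500 minimum.

$49,300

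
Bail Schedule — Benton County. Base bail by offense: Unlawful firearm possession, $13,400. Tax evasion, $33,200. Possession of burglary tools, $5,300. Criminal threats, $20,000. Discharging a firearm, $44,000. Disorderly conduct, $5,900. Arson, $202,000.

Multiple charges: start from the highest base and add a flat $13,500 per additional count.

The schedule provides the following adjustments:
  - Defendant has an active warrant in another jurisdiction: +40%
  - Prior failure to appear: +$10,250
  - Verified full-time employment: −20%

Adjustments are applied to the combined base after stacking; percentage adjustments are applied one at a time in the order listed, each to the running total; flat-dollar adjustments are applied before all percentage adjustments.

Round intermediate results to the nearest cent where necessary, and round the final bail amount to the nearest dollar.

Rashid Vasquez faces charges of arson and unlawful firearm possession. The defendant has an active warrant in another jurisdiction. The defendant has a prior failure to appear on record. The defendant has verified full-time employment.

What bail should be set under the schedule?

$252,840

Base amounts from the schedule: arson $202,000; unlawful firearm possession $13,400.
Stacking rule: highest base plus $13,500 per additional charge. Highest is arson at $202,000; 1 additional charge → +$13,500. Combined base = $215,500.
Prior failure to appear (+$10,250 flat): $215,500 + $10,250 = $225,750.
Defendant has an active warrant in another jurisdiction (+40%): $225,750 × 1.4 = $316,050.
Verified full-time employment (−20%): $316,050 × 0.8 = $252,840.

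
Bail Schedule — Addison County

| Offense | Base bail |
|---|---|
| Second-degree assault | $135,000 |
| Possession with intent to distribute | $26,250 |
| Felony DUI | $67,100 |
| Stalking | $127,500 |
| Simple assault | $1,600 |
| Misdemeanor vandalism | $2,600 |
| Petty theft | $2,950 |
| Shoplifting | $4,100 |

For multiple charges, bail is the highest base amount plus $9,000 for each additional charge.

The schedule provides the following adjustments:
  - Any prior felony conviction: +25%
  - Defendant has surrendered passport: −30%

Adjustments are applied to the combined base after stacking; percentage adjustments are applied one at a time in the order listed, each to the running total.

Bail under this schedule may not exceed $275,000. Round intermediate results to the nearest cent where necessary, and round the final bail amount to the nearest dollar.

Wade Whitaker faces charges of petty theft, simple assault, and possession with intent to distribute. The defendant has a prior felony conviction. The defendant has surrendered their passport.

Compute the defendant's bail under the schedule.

$38,719

Base amounts from the schedule: petty theft $2,950; simple assault $1,600; possession with intent to distribute $26,250.
Stacking rule: highest base plus $9,000 per additional charge. Highest is possession with intent to distribute at $26,250; 2 additional charges → +$18,000. Combined base = $44,250.
Any prior felony conviction (+25%): $44,250 × 1.25 = $55,312.50.
Defendant has surrendered passport (−30%): $55,312.50 × 0.7 = $38,718.75.
$38,718.75 is within the $275,000 maximum.
Rounded to the nearest dollar: $38,719.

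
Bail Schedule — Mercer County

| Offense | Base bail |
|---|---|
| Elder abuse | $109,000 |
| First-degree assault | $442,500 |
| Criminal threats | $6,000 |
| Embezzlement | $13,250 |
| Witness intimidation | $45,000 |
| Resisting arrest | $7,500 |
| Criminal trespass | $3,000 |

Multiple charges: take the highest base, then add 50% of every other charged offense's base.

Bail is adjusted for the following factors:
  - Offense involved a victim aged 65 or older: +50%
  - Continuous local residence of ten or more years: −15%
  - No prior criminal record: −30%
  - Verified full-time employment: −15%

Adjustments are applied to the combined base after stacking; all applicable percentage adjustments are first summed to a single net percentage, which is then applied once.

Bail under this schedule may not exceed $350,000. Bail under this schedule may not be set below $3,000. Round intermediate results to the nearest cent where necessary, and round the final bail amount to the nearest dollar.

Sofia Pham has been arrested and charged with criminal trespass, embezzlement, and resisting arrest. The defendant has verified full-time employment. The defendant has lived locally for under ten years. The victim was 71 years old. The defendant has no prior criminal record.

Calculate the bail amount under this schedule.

$19,425

Base amounts from the schedule: criminal trespass $3,000; embezzlement $13,250; resisting arrest $7,500.
Stacking rule: highest base plus 50% of each additional charge. Highest is embezzlement at $13,250. Additional: $3,000 × 50% = $1,500; $7,500 × 50% = $3,750. Combined base = $13,250 + $5,250 = $18,500.
Net percentage adjustment: +50% −30% −15% = +5%. $18,500 × 1.05 = $19,425.
$19,425 is within the $350,000 maximum.
$19,425 is at or above the $3,000 minimum.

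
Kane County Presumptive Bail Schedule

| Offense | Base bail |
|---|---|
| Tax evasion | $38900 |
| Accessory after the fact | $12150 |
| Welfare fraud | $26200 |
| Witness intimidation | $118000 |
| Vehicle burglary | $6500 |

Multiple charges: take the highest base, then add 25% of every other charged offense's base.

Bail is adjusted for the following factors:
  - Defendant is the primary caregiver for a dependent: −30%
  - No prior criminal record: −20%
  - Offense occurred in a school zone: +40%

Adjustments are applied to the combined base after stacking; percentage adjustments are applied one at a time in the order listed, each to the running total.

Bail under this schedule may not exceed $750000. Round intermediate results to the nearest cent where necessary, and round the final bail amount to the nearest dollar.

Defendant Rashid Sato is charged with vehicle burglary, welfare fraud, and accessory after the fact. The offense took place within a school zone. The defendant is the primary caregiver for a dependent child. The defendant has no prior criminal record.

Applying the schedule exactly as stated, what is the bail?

$24196

Base amounts from the schedule: vehicle burglary $6500; welfare fraud $26200; accessory after the fact $12150.
Stacking rule: highest base plus 25% of each additional charge. Highest is welfare fraud at $26200. Additional: $6500 × 25% = $1625; $12150 × 25% = $3037.50. Combined base = $26200 + $4662.50 = $30862.50.
Defendant is the primary caregiver for a dependent (−30%): $30862.50 × 0.7 = $21603.75.
No prior criminal record (−20%): $21603.75 × 0.8 = $17283.
Offense occurred in a school zone (+40%): $17283 × 1.4 = $24196.20.
$24196.20 is within the $750000 maximum.
Rounded to the nearest dollar: $24196.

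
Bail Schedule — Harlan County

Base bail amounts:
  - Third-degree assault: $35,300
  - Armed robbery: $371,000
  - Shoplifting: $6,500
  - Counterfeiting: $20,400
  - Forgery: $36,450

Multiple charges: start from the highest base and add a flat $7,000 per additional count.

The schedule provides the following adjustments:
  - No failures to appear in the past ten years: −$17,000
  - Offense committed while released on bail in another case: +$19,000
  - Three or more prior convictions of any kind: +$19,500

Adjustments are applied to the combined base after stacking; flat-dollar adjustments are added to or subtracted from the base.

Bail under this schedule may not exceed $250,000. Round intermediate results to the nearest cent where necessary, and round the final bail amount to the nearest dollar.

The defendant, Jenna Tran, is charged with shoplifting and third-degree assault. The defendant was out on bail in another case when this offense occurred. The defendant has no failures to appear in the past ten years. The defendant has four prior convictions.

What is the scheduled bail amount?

Base amounts from the schedule: shoplifting $6,500; third-degree assault $35,300.
Stacking rule: highest base plus $7,000 per additional charge. Highest is third-degree assault at $35,300; 1 additional charge → +$7,000. Combined base = $42,300.
No failures to appear in the past ten years (−$17,000 flat): $42,300 − $17,000 = $25,300.
Offense committed while released on bail in another case (+$19,000 flat): $25,300 + $19,000 = $44,300.
Three or more prior convictions of any kind (+$19,500 flat): $44,300 + $19,500 = $63,800.
$63,800 is within the $250,000 maximum.

$63,800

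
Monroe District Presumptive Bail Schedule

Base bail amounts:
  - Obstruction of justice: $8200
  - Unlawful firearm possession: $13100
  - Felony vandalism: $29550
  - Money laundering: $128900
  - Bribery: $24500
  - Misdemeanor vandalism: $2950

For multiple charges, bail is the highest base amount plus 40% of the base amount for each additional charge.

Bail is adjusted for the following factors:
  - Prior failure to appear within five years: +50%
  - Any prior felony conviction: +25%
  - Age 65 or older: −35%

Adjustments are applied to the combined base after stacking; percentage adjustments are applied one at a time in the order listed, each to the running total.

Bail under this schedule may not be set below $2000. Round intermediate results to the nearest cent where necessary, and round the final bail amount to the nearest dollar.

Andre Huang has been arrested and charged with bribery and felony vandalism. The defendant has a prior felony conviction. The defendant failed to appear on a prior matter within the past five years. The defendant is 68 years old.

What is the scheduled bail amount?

$47958

Base amounts from the schedule: bribery $24500; felony vandalism $29550.
Stacking rule: highest base plus 40% of each additional charge. Highest is felony vandalism at $29550. Additional: $24500 × 40% = $9800. Combined base = $29550 + $9800 = $39350.
Prior failure to appear within five years (+50%): $39350 × 1.5 = $59025.
Any prior felony conviction (+25%): $59025 × 1.25 = $73781.25.
Age 65 or older (−35%): $73781.25 × 0.65 = $47957.81.
$47957.81 is at or above the $2000 minimum.
Rounded to the nearest dollar: $47958.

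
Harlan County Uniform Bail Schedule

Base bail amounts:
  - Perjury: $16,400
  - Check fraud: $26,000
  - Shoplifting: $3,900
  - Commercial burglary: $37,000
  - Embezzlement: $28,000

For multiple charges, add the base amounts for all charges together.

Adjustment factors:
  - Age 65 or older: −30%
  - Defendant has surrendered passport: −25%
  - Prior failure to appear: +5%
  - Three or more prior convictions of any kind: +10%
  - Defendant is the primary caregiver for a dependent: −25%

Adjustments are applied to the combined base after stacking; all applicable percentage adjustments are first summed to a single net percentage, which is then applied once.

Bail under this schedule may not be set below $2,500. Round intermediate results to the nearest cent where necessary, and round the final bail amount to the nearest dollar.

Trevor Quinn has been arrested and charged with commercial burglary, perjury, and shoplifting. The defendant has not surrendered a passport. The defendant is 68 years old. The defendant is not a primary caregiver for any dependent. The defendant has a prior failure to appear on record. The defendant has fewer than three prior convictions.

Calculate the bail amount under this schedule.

Base amounts from the schedule: commercial burglary $37,000; perjury $16,400; shoplifting $3,900.
Stacking rule: sum of all bases. $37,000 + $16,400 + $3,900 = $57,300.
Net percentage adjustment: −30% +5% = −25%. $57,300 × 0.75 = $42,975.
$42,975 is at or above the $2,500 minimum.

$42,975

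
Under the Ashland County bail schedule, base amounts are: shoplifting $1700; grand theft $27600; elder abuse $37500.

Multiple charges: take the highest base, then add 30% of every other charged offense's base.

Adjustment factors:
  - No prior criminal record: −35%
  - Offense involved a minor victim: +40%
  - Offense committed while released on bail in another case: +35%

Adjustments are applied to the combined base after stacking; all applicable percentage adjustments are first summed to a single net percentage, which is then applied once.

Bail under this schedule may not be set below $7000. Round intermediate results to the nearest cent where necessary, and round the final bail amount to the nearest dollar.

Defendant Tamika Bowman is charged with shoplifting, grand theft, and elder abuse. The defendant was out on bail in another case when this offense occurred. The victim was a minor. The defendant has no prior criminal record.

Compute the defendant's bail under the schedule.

$64806

Base amounts from the schedule: shoplifting $1700; grand theft $27600; elder abuse $37500.
Stacking rule: highest base plus 30% of each additional charge. Highest is elder abuse at $37500. Additional: $1700 × 30% = $510; $27600 × 30% = $8280. Combined base = $37500 + $8790 = $46290.
Net percentage adjustment: −35% +40% +35% = +40%. $46290 × 1.4 = $64806.
$64806 is at or above the $7000 minimum.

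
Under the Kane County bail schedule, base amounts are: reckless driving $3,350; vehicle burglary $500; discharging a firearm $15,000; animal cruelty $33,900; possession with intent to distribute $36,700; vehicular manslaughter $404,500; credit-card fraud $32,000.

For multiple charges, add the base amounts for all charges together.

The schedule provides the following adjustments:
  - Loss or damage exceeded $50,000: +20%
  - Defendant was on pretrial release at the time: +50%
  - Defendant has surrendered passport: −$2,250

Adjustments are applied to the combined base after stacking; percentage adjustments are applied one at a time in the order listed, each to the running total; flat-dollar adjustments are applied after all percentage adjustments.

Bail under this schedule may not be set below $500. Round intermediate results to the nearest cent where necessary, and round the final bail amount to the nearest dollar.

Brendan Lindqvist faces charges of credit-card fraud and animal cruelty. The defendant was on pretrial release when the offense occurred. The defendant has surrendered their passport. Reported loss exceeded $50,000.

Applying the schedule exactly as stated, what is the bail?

$116,370

Base amounts from the schedule: credit-card fraud $32,000; animal cruelty $33,900.
Stacking rule: sum of all bases. $32,000 + $33,900 = $65,900.
Loss or damage exceeded $50,000 (+20%): $65,900 × 1.2 = $79,080.
Defendant was on pretrial release at the time (+50%): $79,080 × 1.5 = $118,620.
Defendant has surrendered passport (−$2,250 flat): $118,620 − $2,250 = $116,370.
$116,370 is at or above the $500 minimum.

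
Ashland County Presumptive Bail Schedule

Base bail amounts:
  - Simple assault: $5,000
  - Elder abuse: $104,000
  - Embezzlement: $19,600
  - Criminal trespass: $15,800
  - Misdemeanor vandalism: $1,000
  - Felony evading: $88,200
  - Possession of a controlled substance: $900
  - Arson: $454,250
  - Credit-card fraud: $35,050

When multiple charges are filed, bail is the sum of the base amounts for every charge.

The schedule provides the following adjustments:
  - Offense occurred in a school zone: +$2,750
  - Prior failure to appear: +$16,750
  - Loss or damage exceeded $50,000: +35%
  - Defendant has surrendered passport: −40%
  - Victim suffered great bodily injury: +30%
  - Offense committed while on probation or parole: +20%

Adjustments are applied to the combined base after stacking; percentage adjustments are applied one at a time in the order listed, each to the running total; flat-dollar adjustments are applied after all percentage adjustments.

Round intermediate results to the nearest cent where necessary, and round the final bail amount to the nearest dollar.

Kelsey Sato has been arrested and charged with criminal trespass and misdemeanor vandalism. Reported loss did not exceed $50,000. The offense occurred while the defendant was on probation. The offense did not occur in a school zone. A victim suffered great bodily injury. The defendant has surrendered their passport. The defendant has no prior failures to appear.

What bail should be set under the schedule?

Base amounts from the schedule: criminal trespass $15,800; misdemeanor vandalism $1,000.
Stacking rule: sum of all bases. $15,800 + $1,000 = $16,800.
Defendant has surrendered passport (−40%): $16,800 × 0.6 = $10,080.
Victim suffered great bodily injury (+30%): $10,080 × 1.3 = $13,104.
Offense committed while on probation or parole (+20%): $13,104 × 1.2 = $15,724.80.
Rounded to the nearest dollar: $15,725.

$15,725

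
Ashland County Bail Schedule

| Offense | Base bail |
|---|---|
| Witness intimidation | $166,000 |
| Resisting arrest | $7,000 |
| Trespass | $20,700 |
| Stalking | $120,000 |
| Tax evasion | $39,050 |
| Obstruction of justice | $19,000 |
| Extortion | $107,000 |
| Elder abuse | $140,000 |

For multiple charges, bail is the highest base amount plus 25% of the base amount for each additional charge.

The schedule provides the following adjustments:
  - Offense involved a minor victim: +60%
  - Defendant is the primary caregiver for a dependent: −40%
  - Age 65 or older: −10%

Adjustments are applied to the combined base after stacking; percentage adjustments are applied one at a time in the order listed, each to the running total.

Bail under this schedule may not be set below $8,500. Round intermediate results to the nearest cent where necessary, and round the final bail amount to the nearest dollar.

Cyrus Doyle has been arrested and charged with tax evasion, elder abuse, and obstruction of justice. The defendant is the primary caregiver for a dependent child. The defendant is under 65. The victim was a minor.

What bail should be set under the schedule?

Base amounts from the schedule: tax evasion $39,050; elder abuse $140,000; obstruction of justice $19,000.
Stacking rule: highest base plus 25% of each additional charge. Highest is elder abuse at $140,000. Additional: $39,050 × 25% = $9,762.50; $19,000 × 25% = $4,750. Combined base = $140,000 + $14,512.50 = $154,512.50.
Offense involved a minor victim (+60%): $154,512.50 × 1.6 = $247,220.
Defendant is the primary caregiver for a dependent (−40%): $247,220 × 0.6 = $148,332.
$148,332 is at or above the $8,500 minimum.

$148,332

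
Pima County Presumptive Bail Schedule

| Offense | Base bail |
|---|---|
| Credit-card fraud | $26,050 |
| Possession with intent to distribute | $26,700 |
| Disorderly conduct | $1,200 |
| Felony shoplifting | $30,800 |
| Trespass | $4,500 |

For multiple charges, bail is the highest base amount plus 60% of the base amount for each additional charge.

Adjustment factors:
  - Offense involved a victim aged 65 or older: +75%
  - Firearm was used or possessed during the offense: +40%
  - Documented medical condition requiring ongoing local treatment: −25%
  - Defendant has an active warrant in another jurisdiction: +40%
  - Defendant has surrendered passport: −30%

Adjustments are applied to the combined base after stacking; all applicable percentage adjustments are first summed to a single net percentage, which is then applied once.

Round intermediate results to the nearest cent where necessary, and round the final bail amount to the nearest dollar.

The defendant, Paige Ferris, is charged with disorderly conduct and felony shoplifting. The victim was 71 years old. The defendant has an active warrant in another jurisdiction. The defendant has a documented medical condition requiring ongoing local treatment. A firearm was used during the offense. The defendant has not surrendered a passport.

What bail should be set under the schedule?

$72,496

Base amounts from the schedule: disorderly conduct $1,200; felony shoplifting $30,800.
Stacking rule: highest base plus 60% of each additional charge. Highest is felony shoplifting at $30,800. Additional: $1,200 × 60% = $720. Combined base = $30,800 + $720 = $31,520.
Net percentage adjustment: +75% +40% −25% +40% = +130%. $31,520 × 2.3 = $72,496.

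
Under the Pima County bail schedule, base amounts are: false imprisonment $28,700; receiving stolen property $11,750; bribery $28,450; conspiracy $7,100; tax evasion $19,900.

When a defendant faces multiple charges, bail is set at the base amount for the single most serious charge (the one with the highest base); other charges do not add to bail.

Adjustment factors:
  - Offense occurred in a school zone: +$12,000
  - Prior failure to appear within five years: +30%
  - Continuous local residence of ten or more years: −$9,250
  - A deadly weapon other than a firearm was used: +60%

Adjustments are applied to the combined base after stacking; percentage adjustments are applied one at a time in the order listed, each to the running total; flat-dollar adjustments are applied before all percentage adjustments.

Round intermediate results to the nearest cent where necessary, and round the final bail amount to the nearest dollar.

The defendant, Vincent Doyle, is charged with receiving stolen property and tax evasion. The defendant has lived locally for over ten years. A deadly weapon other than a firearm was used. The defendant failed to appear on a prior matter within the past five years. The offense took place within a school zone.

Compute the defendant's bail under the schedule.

$47,112

Base amounts from the schedule: receiving stolen property $11,750; tax evasion $19,900.
Stacking rule: use the highest base only. Highest is tax evasion at $19,900. Combined base = $19,900.
Offense occurred in a school zone (+$12,000 flat): $19,900 + $12,000 = $31,900.
Continuous local residence of ten or more years (−$9,250 flat): $31,900 − $9,250 = $22,650.
Prior failure to appear within five years (+30%): $22,650 × 1.3 = $29,445.
A deadly weapon other than a firearm was used (+60%): $29,445 × 1.6 = $47,112.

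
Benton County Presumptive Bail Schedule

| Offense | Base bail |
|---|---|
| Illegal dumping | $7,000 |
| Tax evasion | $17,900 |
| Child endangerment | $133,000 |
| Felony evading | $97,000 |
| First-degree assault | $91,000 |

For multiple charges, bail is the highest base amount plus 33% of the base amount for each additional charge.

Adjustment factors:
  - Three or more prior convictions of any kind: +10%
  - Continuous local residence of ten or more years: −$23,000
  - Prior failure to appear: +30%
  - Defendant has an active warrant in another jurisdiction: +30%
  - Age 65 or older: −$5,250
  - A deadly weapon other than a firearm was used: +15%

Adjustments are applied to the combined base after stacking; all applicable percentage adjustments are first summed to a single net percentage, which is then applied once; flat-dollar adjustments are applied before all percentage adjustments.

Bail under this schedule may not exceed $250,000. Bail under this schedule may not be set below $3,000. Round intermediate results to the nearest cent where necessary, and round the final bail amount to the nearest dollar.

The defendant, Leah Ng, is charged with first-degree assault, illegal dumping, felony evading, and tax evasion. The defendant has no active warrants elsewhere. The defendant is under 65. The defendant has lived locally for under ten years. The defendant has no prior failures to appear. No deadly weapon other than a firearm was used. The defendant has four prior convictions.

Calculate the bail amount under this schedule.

$148,772

Base amounts from the schedule: first-degree assault $91,000; illegal dumping $7,000; felony evading $97,000; tax evasion $17,900.
Stacking rule: highest base plus 33% of each additional charge. Highest is felony evading at $97,000. Additional: $91,000 × 33% = $30,030; $7,000 × 33% = $2,310; $17,900 × 33% = $5,907. Combined base = $97,000 + $38,247 = $135,247.
Three or more prior convictions of any kind (+10%): $135,247 × 1.1 = $148,771.70.
$148,771.70 is within the $250,000 maximum.
$148,771.70 is at or above the $3,000 minimum.
Rounded to the nearest dollar: $148,772.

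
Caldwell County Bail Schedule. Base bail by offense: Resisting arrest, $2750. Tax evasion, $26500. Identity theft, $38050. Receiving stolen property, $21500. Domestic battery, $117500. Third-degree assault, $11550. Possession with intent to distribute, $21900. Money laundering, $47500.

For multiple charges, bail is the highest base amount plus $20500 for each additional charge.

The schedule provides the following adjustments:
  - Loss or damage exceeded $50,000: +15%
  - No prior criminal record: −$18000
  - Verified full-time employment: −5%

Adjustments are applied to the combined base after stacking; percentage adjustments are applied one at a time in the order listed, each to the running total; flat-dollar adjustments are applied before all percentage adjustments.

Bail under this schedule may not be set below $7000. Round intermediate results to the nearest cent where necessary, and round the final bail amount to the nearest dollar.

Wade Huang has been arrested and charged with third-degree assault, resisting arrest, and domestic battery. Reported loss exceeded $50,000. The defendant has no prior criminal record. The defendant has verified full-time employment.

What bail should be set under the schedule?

$153496

Base amounts from the schedule: third-degree assault $11550; resisting arrest $2750; domestic battery $117500.
Stacking rule: highest base plus $20500 per additional charge. Highest is domestic battery at $117500; 2 additional charges → +$41000. Combined base = $158500.
No prior criminal record (−$18000 flat): $158500 − $18000 = $140500.
Loss or damage exceeded $50,000 (+15%): $140500 × 1.15 = $161575.
Verified full-time employment (−5%): $161575 × 0.95 = $153496.25.
$153496.25 is at or above the $7000 minimum.
Rounded to the nearest dollar: $153496.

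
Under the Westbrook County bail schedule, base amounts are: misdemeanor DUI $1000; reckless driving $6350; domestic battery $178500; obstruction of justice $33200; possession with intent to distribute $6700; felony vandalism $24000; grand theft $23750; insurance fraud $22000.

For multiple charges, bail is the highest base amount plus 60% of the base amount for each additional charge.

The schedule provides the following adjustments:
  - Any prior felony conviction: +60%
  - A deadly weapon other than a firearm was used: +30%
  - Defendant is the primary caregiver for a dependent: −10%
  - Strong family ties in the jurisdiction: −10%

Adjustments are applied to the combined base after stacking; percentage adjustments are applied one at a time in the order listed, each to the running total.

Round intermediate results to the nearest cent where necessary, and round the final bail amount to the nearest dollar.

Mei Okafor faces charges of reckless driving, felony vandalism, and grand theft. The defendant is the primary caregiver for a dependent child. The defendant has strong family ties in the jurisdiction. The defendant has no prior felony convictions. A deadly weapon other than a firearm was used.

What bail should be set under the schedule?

$44289

Base amounts from the schedule: reckless driving $6350; felony vandalism $24000; grand theft $23750.
Stacking rule: highest base plus 60% of each additional charge. Highest is felony vandalism at $24000. Additional: $6350 × 60% = $3810; $23750 × 60% = $14250. Combined base = $24000 + $18060 = $42060.
A deadly weapon other than a firearm was used (+30%): $42060 × 1.3 = $54678.
Defendant is the primary caregiver for a dependent (−10%): $54678 × 0.9 = $49210.20.
Strong family ties in the jurisdiction (−10%): $49210.20 × 0.9 = $44289.18.
Rounded to the nearest dollar: $44289.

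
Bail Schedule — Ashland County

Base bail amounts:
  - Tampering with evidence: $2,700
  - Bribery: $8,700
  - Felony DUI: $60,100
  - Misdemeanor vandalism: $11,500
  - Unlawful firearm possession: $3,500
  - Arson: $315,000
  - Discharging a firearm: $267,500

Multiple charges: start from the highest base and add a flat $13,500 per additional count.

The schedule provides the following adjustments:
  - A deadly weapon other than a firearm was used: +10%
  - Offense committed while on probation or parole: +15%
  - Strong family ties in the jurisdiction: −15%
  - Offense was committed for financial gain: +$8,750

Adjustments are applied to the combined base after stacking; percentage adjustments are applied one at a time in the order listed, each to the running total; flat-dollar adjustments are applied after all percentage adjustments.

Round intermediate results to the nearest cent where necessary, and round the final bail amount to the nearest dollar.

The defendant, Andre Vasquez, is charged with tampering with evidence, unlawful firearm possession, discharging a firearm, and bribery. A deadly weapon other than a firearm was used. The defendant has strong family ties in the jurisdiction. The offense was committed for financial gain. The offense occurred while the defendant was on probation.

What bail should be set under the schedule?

Base amounts from the schedule: tampering with evidence $2,700; unlawful firearm possession $3,500; discharging a firearm $267,500; bribery $8,700.
Stacking rule: highest base plus $13,500 per additional charge. Highest is discharging a firearm at $267,500; 3 additional charges → +$40,500. Combined base = $308,000.
A deadly weapon other than a firearm was used (+10%): $308,000 × 1.1 = $338,800.
Offense committed while on probation or parole (+15%): $338,800 × 1.15 = $389,620.
Strong family ties in the jurisdiction (−15%): $389,620 × 0.85 = $331,177.
Offense was committed for financial gain (+$8,750 flat): $331,177 + $8,750 = $339,927.

$339,927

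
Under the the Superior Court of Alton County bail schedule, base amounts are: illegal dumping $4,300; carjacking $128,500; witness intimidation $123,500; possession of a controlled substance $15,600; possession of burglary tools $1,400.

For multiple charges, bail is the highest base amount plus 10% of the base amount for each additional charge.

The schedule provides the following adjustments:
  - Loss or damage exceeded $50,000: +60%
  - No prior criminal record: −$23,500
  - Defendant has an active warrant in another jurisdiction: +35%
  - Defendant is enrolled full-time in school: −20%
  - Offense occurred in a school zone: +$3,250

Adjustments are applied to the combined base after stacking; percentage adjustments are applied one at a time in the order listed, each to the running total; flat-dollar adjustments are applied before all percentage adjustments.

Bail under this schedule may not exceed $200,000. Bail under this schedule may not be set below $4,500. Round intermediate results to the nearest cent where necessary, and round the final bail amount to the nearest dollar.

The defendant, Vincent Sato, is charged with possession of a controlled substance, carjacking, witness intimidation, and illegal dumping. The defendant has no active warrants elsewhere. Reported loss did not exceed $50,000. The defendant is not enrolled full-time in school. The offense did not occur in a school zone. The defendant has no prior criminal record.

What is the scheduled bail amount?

Base amounts from the schedule: possession of a controlled substance $15,600; carjacking $128,500; witness intimidation $123,500; illegal dumping $4,300.
Stacking rule: highest base plus 10% of each additional charge. Highest is carjacking at $128,500. Additional: $15,600 × 10% = $1,560; $123,500 × 10% = $12,350; $4,300 × 10% = $430. Combined base = $128,500 + $14,340 = $142,840.
No prior criminal record (−$23,500 flat): $142,840 − $23,500 = $119,340.
$119,340 is within the $200,000 maximum.
$119,340 is at or above the $4,500 minimum.

$119,340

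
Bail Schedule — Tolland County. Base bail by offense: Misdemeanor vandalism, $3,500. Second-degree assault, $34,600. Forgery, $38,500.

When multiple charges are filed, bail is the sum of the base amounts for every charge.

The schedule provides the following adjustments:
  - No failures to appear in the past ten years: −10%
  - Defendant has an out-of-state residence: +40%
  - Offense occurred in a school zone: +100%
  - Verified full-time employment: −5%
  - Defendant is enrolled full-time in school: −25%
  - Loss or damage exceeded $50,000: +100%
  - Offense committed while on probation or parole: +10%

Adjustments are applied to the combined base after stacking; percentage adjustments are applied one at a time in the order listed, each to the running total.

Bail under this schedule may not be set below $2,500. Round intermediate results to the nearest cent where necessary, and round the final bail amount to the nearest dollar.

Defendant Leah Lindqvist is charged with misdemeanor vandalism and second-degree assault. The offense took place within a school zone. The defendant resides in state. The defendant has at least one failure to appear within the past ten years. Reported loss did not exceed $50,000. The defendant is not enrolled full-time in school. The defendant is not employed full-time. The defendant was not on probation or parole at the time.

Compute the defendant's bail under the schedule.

Base amounts from the schedule: misdemeanor vandalism $3,500; second-degree assault $34,600.
Stacking rule: sum of all bases. $3,500 + $34,600 = $38,100.
Offense occurred in a school zone (+100%): $38,100 × 2 = $76,200.
$76,200 is at or above the $2,500 minimum.

$76,200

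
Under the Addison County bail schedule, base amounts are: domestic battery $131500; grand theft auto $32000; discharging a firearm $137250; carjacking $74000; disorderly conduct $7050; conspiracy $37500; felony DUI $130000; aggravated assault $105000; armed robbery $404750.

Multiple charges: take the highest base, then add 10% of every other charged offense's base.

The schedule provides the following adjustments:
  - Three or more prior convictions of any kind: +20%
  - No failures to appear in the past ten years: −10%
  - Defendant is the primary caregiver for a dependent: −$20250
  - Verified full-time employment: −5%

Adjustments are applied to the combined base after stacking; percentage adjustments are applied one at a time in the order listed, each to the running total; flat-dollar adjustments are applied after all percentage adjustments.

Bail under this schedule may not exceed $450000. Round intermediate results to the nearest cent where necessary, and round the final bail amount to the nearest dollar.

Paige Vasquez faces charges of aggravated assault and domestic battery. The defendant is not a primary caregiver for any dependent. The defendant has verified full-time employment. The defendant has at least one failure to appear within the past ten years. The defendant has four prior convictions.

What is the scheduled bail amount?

Base amounts from the schedule: aggravated assault $105000; domestic battery $131500.
Stacking rule: highest base plus 10% of each additional charge. Highest is domestic battery at $131500. Additional: $105000 × 10% = $10500. Combined base = $131500 + $10500 = $142000.
Three or more prior convictions of any kind (+20%): $142000 × 1.2 = $170400.
Verified full-time employment (−5%): $170400 × 0.95 = $161880.
$161880 is within the $450000 maximum.

$161880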